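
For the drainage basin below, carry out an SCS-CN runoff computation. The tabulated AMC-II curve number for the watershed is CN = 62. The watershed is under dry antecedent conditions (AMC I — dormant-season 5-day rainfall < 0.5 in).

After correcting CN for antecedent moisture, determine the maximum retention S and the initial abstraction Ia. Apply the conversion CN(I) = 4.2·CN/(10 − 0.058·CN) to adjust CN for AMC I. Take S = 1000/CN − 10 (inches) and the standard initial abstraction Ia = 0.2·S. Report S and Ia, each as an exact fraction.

S = 9500/651 in ≈ 14.593 in; Ia = 1900/651 in ≈ 2.919 in

Adjust CN=62 to AMC I: 4.2·62/(10 − 0.058·62) → (1302/5) ÷ (1601/250) = 65100/1601 ≈ 40.662
Retention S: 1000/CN − 10 with CN=40.662 → S = 9500/651 ≈ 14.593 in
Ia = 0.2S: 0.2·14.593 = 2.919 in (exactly 1900/651)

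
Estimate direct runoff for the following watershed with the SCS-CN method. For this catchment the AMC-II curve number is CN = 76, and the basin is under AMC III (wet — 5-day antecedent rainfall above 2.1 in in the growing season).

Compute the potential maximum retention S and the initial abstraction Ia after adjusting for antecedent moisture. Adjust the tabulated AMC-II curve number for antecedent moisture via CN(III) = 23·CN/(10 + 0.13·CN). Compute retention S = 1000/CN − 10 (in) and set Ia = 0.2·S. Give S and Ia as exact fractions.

S = 600/437 in ≈ 1.373 in; Ia = 120/437 in ≈ 0.275 in

Adjust CN=76 to AMC III: 23·76/(10 + 0.13·76) → 1748 ÷ (497/25) = 43700/497 ≈ 87.928
Max retention: S = 1000/(43700/497) − 10 = 600/437 in (≈ 1.373 in)
Ia = 0.2S: 0.2·1.373 = 0.275 in (exactly 120/437)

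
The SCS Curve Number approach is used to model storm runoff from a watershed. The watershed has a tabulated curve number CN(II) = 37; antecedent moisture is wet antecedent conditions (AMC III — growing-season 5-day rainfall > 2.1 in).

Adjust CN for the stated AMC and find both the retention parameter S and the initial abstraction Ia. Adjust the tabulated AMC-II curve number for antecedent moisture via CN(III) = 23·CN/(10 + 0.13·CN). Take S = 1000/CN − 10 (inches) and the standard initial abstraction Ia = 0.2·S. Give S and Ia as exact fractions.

Adjust CN=37 to AMC III: 23·37/(10 + 0.13·37) → 851 ÷ (1481/100) = 85100/1481 ≈ 57.461
Max retention: S = 1000/(85100/1481) − 10 = 6300/851 in (≈ 7.403 in)
Ia = 0.2S: 0.2·7.403 = 1.481 in (exactly 1260/851)

S = 6300/851 in ≈ 7.403 in; Ia = 1260/851 in ≈ 1.481 in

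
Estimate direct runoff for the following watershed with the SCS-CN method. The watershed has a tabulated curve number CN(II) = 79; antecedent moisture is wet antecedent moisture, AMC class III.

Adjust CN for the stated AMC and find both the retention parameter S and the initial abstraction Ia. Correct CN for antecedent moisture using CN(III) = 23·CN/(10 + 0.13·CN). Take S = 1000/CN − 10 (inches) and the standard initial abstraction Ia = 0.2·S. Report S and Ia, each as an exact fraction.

S = 2100/1817 in ≈ 1.156 in; Ia = 420/1817 in ≈ 0.231 in

Adjust CN=79 to AMC III: 23·79/(10 + 0.13·79) → 1817 ÷ (2027/100) = 181700/2027 ≈ 89.640
Max retention: S = 1000/(181700/2027) − 10 = 2100/1817 in (≈ 1.156 in)
Ia = 0.2S: 0.2·1.156 = 0.231 in (exactly 420/1817)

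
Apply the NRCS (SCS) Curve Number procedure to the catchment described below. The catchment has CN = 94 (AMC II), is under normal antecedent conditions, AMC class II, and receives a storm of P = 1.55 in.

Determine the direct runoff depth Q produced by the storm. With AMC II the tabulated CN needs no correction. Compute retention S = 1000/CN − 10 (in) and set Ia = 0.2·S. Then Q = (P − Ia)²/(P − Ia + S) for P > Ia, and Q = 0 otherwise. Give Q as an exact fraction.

Q = 1787569/1820780 in ≈ 0.982 in

Average conditions: CN = 94 (no AMC adjustment).
Max retention: S = 1000/94 − 10 = 30/47 in (≈ 0.638 in)
Ia = 0.2S: 0.2·0.638 = 0.128 in (exactly 6/47)
Excess rainfall: 1.550 − 0.128 = 1.422 in; P > Ia so Q > 0
Runoff Q = (P−Ia)²/(P−Ia+S) = (1.422)²/(1.422+0.638) = 1787569/1820780 ≈ 0.982 in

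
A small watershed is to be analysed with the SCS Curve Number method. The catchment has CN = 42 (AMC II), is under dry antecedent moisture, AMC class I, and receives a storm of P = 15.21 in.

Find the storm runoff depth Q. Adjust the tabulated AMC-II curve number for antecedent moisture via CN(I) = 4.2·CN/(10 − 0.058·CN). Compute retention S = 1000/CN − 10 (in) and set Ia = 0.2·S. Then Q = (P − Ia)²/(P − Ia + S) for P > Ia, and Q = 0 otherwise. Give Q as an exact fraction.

CN(I) from CN(II)=42: (4.2·42)/(10 − 0.058·42) = 44100/1891 ≈ 23.321
S = 1000/(44100/1891) − 10 = 14500/441 in ≈ 32.880 in
Initial abstraction Ia = S/5 = (14500/441)/5 = 2900/441 ≈ 6.576 in
Since P=15.210 > Ia=6.576: effective rainfall P−Ia = 380761/44100 in
Q: (380761/44100)² ÷ (1830761/44100) = 144978939121/80736560100 in (≈ 1.796 in)

Q = 144978939121/80736560100 in ≈ 1.796 in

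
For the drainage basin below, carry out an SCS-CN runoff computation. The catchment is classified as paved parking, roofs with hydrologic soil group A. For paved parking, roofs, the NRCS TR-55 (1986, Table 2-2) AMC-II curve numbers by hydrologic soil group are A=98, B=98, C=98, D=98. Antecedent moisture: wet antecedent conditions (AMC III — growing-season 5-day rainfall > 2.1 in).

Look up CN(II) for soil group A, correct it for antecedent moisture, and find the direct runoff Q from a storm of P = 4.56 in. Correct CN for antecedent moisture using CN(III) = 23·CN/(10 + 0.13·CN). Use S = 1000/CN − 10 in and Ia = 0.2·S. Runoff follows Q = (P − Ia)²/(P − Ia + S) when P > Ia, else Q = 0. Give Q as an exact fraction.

NRCS table: paved parking, roofs, soil group A → CN(II) = 98
CN(III) from CN(II)=98: (23·98)/(10 + 0.13·98) = 112700/1137 ≈ 99.120
Max retention: S = 1000/(112700/1137) − 10 = 100/1127 in (≈ 0.089 in)
Initial abstraction Ia = S/5 = (100/1127)/5 = 20/1127 ≈ 0.018 in
P − Ia = 4.560 − 0.018 = 127978/28175 ≈ 4.542 in (> 0, runoff occurs)
Runoff Q = (P−Ia)²/(P−Ia+S) = (4.542)²/(4.542+0.089) = 8189184242/1838108825 ≈ 4.455 in

Q = 8189184242/1838108825 in ≈ 4.455 in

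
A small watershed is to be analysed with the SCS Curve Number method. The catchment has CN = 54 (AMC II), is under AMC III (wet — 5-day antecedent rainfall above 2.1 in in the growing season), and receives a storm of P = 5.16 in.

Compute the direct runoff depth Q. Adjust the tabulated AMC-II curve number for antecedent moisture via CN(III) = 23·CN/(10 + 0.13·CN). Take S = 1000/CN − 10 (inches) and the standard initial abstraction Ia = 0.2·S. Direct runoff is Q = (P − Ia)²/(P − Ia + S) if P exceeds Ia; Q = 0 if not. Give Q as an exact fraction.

Adjust CN=54 to AMC III: 23·54/(10 + 0.13·54) → 1242 ÷ (851/50) = 2700/37 ≈ 72.973
Retention S: 1000/CN − 10 with CN=72.973 → S = 100/27 ≈ 3.704 in
Ia = 0.2S: 0.2·3.704 = 0.741 in (exactly 20/27)
P − Ia = 5.160 − 0.741 = 2983/675 ≈ 4.419 in (> 0, runoff occurs)
Q: (2983/675)² ÷ (5483/675) = 8898289/3701025 in (≈ 2.404 in)

Q = 8898289/3701025 in ≈ 2.404 in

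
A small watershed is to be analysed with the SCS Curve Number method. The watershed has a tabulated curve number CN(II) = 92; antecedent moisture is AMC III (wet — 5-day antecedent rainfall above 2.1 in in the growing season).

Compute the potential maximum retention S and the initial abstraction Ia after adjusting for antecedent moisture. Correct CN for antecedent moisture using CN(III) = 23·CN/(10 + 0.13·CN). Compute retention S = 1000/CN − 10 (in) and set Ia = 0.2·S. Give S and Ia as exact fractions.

S = 200/529 in ≈ 0.378 in; Ia = 40/529 in ≈ 0.076 in

Wet (AMC III): CN(III) = 23·92/(10 + 0.13·92) = 2116/(549/25) = 52900/549 ≈ 96.357
Max retention: S = 1000/(52900/549) − 10 = 200/529 in (≈ 0.378 in)
Initial abstraction Ia = S/5 = (200/529)/5 = 40/529 ≈ 0.076 in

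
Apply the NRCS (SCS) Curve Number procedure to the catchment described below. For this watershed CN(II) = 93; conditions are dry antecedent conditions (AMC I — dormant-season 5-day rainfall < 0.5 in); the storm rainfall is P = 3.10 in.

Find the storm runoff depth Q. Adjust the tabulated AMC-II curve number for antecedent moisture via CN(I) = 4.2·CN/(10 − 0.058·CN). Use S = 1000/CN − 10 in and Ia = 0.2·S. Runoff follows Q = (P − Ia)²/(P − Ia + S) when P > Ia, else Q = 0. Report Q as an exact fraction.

Dry (AMC I): CN(I) = 4.2·93/(10 − 0.058·93) = (1953/5)/(2303/500) = 27900/329 ≈ 84.802
S = 1000/(27900/329) − 10 = 500/279 in ≈ 1.792 in
Ia = 0.2·(500/279) = 100/279 in ≈ 0.358 in
Since P=3.100 > Ia=0.358: effective rainfall P−Ia = 7649/2790 in
Q: (7649/2790)² ÷ (12649/2790) = 58507201/35290710 in (≈ 1.658 in)

Q = 58507201/35290710 in ≈ 1.658 in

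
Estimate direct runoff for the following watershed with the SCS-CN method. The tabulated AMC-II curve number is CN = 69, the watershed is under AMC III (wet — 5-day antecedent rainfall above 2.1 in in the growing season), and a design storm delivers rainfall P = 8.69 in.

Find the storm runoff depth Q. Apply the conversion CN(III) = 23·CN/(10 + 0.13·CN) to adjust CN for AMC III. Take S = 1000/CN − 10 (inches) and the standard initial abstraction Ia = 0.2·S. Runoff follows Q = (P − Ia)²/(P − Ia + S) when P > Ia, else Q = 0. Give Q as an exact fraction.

Q = 1734760312609/258221246100 in ≈ 6.718 in

Adjust CN=69 to AMC III: 23·69/(10 + 0.13·69) → 1587 ÷ (1897/100) = 158700/1897 ≈ 83.658
Max retention: S = 1000/(158700/1897) − 10 = 3100/1587 in (≈ 1.953 in)
Ia = 0.2·(3100/1587) = 620/1587 in ≈ 0.391 in
P − Ia = 8.690 − 0.391 = 1317103/158700 ≈ 8.299 in (> 0, runoff occurs)
Q: (1317103/158700)² ÷ (1627103/158700) = 1734760312609/258221246100 in (≈ 6.718 in)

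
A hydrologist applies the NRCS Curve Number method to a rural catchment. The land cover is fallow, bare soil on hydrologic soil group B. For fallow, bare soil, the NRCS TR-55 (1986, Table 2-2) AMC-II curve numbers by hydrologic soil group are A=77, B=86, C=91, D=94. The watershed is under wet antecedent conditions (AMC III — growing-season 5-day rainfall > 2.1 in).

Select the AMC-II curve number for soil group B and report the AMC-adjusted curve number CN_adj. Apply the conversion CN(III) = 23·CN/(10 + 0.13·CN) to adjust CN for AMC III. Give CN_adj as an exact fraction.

CN_adj = 98900/1059 ≈ 93.390

NRCS table: fallow, bare soil, soil group B → CN(II) = 86
Wet (AMC III): CN(III) = 23·86/(10 + 0.13·86) = 1978/(1059/50) = 98900/1059 ≈ 93.390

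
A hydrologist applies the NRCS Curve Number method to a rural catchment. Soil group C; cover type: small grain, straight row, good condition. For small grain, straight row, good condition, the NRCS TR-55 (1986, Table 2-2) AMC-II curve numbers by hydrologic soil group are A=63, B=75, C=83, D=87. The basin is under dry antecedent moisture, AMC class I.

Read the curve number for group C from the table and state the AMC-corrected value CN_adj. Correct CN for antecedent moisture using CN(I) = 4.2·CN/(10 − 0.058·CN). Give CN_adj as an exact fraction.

NRCS table: small grain, straight row, good condition, soil group C → CN(II) = 83
Adjust CN=83 to AMC I: 4.2·83/(10 − 0.058·83) → (1743/5) ÷ (2593/500) = 174300/2593 ≈ 67.219

CN_adj = 174300/2593 ≈ 67.219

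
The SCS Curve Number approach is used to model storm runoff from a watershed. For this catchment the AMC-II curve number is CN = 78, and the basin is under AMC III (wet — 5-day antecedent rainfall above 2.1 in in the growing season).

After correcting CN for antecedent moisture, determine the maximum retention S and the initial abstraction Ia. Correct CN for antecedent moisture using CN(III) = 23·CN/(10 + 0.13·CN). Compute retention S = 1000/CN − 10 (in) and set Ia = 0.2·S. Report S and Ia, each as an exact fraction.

CN(III) from CN(II)=78: (23·78)/(10 + 0.13·78) = 89700/1007 ≈ 89.076
Retention S: 1000/CN − 10 with CN=89.076 → S = 1100/897 ≈ 1.226 in
Ia = 0.2S: 0.2·1.226 = 0.245 in (exactly 220/897)

S = 1100/897 in ≈ 1.226 in; Ia = 220/897 in ≈ 0.245 in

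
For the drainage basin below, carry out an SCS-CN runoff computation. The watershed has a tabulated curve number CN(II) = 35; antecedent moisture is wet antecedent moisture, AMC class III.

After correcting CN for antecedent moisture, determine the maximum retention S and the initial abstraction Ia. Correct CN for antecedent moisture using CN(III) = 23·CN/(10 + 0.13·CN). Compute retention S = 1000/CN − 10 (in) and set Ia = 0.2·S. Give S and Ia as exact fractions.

Wet (AMC III): CN(III) = 23·35/(10 + 0.13·35) = 805/(291/20) = 16100/291 ≈ 55.326
S = 1000/(16100/291) − 10 = 1300/161 in ≈ 8.075 in
Initial abstraction Ia = S/5 = (1300/161)/5 = 260/161 ≈ 1.615 in

S = 1300/161 in ≈ 8.075 in; Ia = 260/161 in ≈ 1.615 in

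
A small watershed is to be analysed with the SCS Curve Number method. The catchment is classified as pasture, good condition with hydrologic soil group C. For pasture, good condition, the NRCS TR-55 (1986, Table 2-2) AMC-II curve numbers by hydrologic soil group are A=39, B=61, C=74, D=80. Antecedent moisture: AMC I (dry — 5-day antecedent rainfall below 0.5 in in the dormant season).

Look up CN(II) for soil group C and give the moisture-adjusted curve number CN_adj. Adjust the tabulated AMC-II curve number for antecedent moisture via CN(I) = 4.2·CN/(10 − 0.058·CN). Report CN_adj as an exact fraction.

CN_adj = 77700/1427 ≈ 54.450

NRCS table: pasture, good condition, soil group C → CN(II) = 74
Dry (AMC I): CN(I) = 4.2·74/(10 − 0.058·74) = (1554/5)/(1427/250) = 77700/1427 ≈ 54.450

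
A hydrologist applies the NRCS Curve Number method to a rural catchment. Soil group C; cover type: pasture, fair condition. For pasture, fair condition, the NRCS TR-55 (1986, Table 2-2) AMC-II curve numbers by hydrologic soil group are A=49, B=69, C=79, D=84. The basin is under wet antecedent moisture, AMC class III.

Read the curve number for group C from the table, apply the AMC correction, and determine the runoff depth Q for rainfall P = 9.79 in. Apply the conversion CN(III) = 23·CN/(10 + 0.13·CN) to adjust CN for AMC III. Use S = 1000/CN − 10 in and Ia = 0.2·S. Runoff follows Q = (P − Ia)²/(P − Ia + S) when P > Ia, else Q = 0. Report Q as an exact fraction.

Q = 3016623606649/353741373100 in ≈ 8.528 in

NRCS table: pasture, fair condition, soil group C → CN(II) = 79
CN(III) from CN(II)=79: (23·79)/(10 + 0.13·79) = 181700/2027 ≈ 89.640
Max retention: S = 1000/(181700/2027) − 10 = 2100/1817 in (≈ 1.156 in)
Ia = 0.2·(2100/1817) = 420/1817 in ≈ 0.231 in
Excess rainfall: 9.790 − 0.231 = 9.559 in; P > Ia so Q > 0
Q = (1736843/181700)²/((1736843/181700) + 2100/1817) = (3016623606649/33014890000)/(1946843/181700) = 3016623606649/353741373100 in ≈ 8.528 in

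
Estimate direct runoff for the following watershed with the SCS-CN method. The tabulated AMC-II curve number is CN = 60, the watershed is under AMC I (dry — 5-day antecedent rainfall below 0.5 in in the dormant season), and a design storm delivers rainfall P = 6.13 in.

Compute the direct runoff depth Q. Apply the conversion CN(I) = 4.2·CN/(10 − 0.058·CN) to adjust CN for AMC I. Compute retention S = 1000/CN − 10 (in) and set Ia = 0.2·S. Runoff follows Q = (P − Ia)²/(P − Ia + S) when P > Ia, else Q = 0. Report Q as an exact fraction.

Q = 346667161/747299700 in ≈ 0.464 in

Adjust CN=60 to AMC I: 4.2·60/(10 − 0.058·60) → 252 ÷ (163/25) = 6300/163 ≈ 38.650
Max retention: S = 1000/(6300/163) − 10 = 1000/63 in (≈ 15.873 in)
Ia = 0.2S: 0.2·15.873 = 3.175 in (exactly 200/63)
P − Ia = 6.130 − 3.175 = 18619/6300 ≈ 2.955 in (> 0, runoff occurs)
Q: (18619/6300)² ÷ (118619/6300) = 346667161/747299700 in (≈ 0.464 in)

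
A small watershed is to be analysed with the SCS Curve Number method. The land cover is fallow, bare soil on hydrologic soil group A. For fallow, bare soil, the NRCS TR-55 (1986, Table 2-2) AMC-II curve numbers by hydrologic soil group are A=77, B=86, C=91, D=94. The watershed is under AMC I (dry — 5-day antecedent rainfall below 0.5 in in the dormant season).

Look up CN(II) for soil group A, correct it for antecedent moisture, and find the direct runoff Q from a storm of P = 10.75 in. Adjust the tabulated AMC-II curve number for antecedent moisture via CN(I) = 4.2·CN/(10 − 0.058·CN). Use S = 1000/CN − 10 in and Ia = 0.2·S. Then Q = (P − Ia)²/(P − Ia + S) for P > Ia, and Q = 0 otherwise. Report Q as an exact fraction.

NRCS table: fallow, bare soil, soil group A → CN(II) = 77
Adjust CN=77 to AMC I: 4.2·77/(10 − 0.058·77) → (1617/5) ÷ (2767/500) = 161700/2767 ≈ 58.439
Retention S: 1000/CN − 10 with CN=58.439 → S = 11500/1617 ≈ 7.112 in
Initial abstraction Ia = S/5 = (11500/1617)/5 = 2300/1617 ≈ 1.422 in
Excess rainfall: 10.750 − 1.422 = 9.328 in; P > Ia so Q > 0
Runoff Q = (P−Ia)²/(P−Ia+S) = (9.328)²/(9.328+7.112) = 3639829561/687748908 ≈ 5.292 in

Q = 3639829561/687748908 in ≈ 5.292 in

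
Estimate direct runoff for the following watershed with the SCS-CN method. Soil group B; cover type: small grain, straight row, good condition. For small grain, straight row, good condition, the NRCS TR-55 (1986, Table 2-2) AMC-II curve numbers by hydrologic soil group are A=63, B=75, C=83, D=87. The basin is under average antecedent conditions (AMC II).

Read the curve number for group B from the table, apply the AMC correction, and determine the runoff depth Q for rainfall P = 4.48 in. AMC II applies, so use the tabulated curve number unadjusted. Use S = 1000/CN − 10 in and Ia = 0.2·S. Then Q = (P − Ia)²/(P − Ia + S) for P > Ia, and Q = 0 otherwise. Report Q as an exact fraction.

Q = 20449/10050 in ≈ 2.035 in

NRCS table: small grain, straight row, good condition, soil group B → CN(II) = 75
AMC II — tabulated CN = 75 applies directly.
Max retention: S = 1000/75 − 10 = 10/3 in (≈ 3.333 in)
Ia = 0.2·(10/3) = 2/3 in ≈ 0.667 in
Since P=4.480 > Ia=0.667: effective rainfall P−Ia = 286/75 in
Q: (286/75)² ÷ (536/75) = 20449/10050 in (≈ 2.035 in)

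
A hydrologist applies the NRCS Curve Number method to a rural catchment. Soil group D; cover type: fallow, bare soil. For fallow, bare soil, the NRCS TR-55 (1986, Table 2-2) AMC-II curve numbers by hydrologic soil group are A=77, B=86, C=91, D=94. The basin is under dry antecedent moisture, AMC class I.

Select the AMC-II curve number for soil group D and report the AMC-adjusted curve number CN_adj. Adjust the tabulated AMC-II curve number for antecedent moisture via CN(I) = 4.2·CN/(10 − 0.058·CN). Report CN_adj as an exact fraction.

NRCS table: fallow, bare soil, soil group D → CN(II) = 94
Dry (AMC I): CN(I) = 4.2·94/(10 − 0.058·94) = (1974/5)/(1137/250) = 32900/379 ≈ 86.807

CN_adj = 32900/379 ≈ 86.807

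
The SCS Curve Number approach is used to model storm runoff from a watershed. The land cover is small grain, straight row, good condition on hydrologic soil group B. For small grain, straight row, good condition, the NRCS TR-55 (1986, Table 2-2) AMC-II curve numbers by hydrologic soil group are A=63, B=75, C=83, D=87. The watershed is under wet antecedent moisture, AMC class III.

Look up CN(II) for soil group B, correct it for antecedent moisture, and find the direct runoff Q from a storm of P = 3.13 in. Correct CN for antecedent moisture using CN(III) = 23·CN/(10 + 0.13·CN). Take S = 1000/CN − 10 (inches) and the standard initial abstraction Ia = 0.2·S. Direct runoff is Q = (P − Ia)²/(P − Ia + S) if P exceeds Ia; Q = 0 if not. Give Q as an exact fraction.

NRCS table: small grain, straight row, good condition, soil group B → CN(II) = 75
Adjust CN=75 to AMC III: 23·75/(10 + 0.13·75) → 1725 ÷ (79/4) = 6900/79 ≈ 87.342
Retention S: 1000/CN − 10 with CN=87.342 → S = 100/69 ≈ 1.449 in
Initial abstraction Ia = S/5 = (100/69)/5 = 20/69 ≈ 0.290 in
Since P=3.130 > Ia=0.290: effective rainfall P−Ia = 19597/6900 in
Runoff Q = (P−Ia)²/(P−Ia+S) = (2.840)²/(2.840+1.449) = 384042409/204219300 ≈ 1.881 in

Q = 384042409/204219300 in ≈ 1.881 in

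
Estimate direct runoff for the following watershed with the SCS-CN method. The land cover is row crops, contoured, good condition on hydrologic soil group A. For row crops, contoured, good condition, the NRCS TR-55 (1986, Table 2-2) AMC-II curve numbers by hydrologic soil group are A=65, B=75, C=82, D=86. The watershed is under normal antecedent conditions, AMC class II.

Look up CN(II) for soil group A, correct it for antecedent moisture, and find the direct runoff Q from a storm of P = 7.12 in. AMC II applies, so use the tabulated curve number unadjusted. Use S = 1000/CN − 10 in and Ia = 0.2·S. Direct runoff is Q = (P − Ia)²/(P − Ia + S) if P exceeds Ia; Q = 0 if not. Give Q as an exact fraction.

NRCS table: row crops, contoured, good condition, soil group A → CN(II) = 65
CN(II) = 65; AMC II needs no correction.
S = 1000/65 − 10 = 70/13 in ≈ 5.385 in
Ia = 0.2S: 0.2·5.385 = 1.077 in (exactly 14/13)
Since P=7.120 > Ia=1.077: effective rainfall P−Ia = 1964/325 in
Q = (1964/325)²/((1964/325) + 70/13) = (3857296/105625)/(3714/325) = 1928648/603525 in ≈ 3.196 in

Q = 1928648/603525 in ≈ 3.196 in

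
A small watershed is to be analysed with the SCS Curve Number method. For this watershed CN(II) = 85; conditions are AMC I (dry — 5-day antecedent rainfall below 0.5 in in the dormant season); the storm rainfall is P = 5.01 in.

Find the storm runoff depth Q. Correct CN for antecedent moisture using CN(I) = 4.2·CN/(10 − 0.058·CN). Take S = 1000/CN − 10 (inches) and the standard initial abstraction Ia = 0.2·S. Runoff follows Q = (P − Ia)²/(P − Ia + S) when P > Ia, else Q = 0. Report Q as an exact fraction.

CN(I) from CN(II)=85: (4.2·85)/(10 − 0.058·85) = 11900/169 ≈ 70.414
Max retention: S = 1000/(11900/169) − 10 = 500/119 in (≈ 4.202 in)
Ia = 0.2·(500/119) = 100/119 in ≈ 0.840 in
Since P=5.010 > Ia=0.840: effective rainfall P−Ia = 49619/11900 in
Runoff Q = (P−Ia)²/(P−Ia+S) = (4.170)²/(4.170+4.202) = 2462045161/1185466100 ≈ 2.077 in

Q = 2462045161/1185466100 in ≈ 2.077 in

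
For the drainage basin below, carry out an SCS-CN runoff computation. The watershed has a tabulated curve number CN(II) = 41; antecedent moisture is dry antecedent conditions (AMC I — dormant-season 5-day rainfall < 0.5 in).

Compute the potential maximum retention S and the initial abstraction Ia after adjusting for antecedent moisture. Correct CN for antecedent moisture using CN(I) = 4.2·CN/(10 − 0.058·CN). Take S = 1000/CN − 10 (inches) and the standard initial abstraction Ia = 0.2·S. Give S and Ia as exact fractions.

S = 29500/861 in ≈ 34.262 in; Ia = 5900/861 in ≈ 6.852 in

CN(I) from CN(II)=41: (4.2·41)/(10 − 0.058·41) = 86100/3811 ≈ 22.592
Max retention: S = 1000/(86100/3811) − 10 = 29500/861 in (≈ 34.262 in)
Initial abstraction Ia = S/5 = (29500/861)/5 = 5900/861 ≈ 6.852 in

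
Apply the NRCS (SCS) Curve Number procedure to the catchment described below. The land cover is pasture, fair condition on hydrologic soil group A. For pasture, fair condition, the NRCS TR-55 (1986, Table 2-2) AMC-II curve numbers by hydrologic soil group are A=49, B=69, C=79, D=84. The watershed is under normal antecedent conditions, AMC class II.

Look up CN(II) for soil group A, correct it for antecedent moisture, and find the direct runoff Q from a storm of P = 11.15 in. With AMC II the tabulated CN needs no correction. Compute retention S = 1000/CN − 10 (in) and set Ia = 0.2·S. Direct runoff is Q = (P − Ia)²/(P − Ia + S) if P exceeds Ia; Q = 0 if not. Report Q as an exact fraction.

NRCS table: pasture, fair condition, soil group A → CN(II) = 49
AMC II — tabulated CN = 49 applies directly.
Retention S: 1000/CN − 10 with CN=49.000 → S = 510/49 ≈ 10.408 in
Initial abstraction Ia = S/5 = (510/49)/5 = 102/49 ≈ 2.082 in
P − Ia = 11.150 − 2.082 = 8887/980 ≈ 9.068 in (> 0, runoff occurs)
Q = (8887/980)²/((8887/980) + 510/49) = (78978769/960400)/(19087/980) = 78978769/18705260 in ≈ 4.222 in

Q = 78978769/18705260 in ≈ 4.222 in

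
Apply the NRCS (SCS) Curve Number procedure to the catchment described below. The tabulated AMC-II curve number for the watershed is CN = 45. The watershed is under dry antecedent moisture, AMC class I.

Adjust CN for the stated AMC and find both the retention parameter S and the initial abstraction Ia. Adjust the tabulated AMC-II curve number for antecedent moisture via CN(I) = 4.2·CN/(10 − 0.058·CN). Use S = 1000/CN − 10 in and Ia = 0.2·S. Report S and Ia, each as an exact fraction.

S = 5500/189 in ≈ 29.101 in; Ia = 1100/189 in ≈ 5.820 in

CN(I) from CN(II)=45: (4.2·45)/(10 − 0.058·45) = 18900/739 ≈ 25.575
Max retention: S = 1000/(18900/739) − 10 = 5500/189 in (≈ 29.101 in)
Ia = 0.2·(5500/189) = 1100/189 in ≈ 5.820 in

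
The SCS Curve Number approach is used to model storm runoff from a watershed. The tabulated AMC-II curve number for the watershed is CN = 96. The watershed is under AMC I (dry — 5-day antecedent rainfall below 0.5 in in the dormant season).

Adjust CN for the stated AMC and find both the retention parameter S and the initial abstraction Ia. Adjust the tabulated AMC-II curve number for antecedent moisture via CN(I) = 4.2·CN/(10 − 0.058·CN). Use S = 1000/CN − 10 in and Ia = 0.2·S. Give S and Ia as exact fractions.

S = 125/126 in ≈ 0.992 in; Ia = 25/126 in ≈ 0.198 in

Dry (AMC I): CN(I) = 4.2·96/(10 − 0.058·96) = (2016/5)/(554/125) = 25200/277 ≈ 90.975
S = 1000/(25200/277) − 10 = 125/126 in ≈ 0.992 in
Initial abstraction Ia = S/5 = (125/126)/5 = 25/126 ≈ 0.198 in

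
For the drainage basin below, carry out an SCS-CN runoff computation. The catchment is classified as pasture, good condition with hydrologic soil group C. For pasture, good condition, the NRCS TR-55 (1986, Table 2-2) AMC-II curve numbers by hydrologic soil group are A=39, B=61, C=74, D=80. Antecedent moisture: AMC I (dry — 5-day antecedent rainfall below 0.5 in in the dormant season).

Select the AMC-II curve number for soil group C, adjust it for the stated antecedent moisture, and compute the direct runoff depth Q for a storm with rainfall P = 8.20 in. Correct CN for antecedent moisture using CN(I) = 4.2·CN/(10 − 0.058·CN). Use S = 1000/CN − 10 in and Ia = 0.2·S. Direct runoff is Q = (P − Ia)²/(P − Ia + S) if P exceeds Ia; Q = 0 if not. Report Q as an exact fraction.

Q = 642977449/224774445 in ≈ 2.861 in

NRCS table: pasture, good condition, soil group C → CN(II) = 74
Dry (AMC I): CN(I) = 4.2·74/(10 − 0.058·74) = (1554/5)/(1427/250) = 77700/1427 ≈ 54.450
S = 1000/(77700/1427) − 10 = 6500/777 in ≈ 8.366 in
Initial abstraction Ia = S/5 = (6500/777)/5 = 1300/777 ≈ 1.673 in
Excess rainfall: 8.200 − 1.673 = 6.527 in; P > Ia so Q > 0
Q = (25357/3885)²/((25357/3885) + 6500/777) = (642977449/15093225)/(57857/3885) = 642977449/224774445 in ≈ 2.861 in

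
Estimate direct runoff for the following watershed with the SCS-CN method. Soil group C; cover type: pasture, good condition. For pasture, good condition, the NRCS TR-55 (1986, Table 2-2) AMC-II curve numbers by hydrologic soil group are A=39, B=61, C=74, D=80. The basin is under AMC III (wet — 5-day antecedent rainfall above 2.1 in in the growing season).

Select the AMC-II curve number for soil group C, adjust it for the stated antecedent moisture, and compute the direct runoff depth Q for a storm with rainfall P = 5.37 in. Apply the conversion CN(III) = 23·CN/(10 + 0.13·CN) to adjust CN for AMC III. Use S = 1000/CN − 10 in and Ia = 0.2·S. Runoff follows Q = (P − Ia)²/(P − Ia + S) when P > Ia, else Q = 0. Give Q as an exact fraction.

NRCS table: pasture, good condition, soil group C → CN(II) = 74
Wet (AMC III): CN(III) = 23·74/(10 + 0.13·74) = 1702/(981/50) = 85100/981 ≈ 86.748
S = 1000/(85100/981) − 10 = 1300/851 in ≈ 1.528 in
Ia = 0.2·(1300/851) = 260/851 in ≈ 0.306 in
Since P=5.370 > Ia=0.306: effective rainfall P−Ia = 430987/85100 in
Q: (430987/85100)² ÷ (560987/85100) = 185749794169/47739993700 in (≈ 3.891 in)

Q = 185749794169/47739993700 in ≈ 3.891 in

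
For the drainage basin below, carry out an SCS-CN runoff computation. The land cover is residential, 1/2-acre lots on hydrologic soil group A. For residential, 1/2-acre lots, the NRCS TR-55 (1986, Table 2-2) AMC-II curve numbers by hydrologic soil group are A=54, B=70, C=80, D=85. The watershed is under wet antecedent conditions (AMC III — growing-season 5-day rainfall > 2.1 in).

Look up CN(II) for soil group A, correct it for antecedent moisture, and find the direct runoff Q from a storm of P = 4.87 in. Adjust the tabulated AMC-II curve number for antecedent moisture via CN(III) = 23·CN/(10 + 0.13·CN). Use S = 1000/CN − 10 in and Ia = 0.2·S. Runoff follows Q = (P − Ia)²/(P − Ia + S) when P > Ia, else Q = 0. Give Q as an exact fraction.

NRCS table: residential, 1/2-acre lots, soil group A → CN(II) = 54
Wet (AMC III): CN(III) = 23·54/(10 + 0.13·54) = 1242/(851/50) = 2700/37 ≈ 72.973
S = 1000/(2700/37) − 10 = 100/27 in ≈ 3.704 in
Ia = 0.2S: 0.2·3.704 = 0.741 in (exactly 20/27)
Since P=4.870 > Ia=0.741: effective rainfall P−Ia = 11149/2700 in
Q = (11149/2700)²/((11149/2700) + 100/27) = (124300201/7290000)/(21149/2700) = 124300201/57102300 in ≈ 2.177 in

Q = 124300201/57102300 in ≈ 2.177 in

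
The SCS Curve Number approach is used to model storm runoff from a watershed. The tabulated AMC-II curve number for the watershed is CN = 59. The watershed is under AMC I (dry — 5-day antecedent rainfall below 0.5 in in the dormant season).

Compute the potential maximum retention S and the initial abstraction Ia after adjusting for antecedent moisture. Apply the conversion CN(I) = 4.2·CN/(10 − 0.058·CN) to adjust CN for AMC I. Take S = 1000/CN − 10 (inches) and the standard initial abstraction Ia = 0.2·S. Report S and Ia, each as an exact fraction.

Adjust CN=59 to AMC I: 4.2·59/(10 − 0.058·59) → (1239/5) ÷ (3289/500) = 123900/3289 ≈ 37.671
S = 1000/(123900/3289) − 10 = 20500/1239 in ≈ 16.546 in
Initial abstraction Ia = S/5 = (20500/1239)/5 = 4100/1239 ≈ 3.309 in

S = 20500/1239 in ≈ 16.546 in; Ia = 4100/1239 in ≈ 3.309 in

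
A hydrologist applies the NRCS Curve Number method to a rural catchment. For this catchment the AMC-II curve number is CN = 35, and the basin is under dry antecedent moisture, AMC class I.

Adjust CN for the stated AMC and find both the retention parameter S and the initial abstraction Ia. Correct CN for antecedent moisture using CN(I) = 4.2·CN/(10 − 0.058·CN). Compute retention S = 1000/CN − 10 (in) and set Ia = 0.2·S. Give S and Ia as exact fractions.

CN(I) from CN(II)=35: (4.2·35)/(10 − 0.058·35) = 14700/797 ≈ 18.444
S = 1000/(14700/797) − 10 = 6500/147 in ≈ 44.218 in
Ia = 0.2·(6500/147) = 1300/147 in ≈ 8.844 in

S = 6500/147 in ≈ 44.218 in; Ia = 1300/147 in ≈ 8.844 in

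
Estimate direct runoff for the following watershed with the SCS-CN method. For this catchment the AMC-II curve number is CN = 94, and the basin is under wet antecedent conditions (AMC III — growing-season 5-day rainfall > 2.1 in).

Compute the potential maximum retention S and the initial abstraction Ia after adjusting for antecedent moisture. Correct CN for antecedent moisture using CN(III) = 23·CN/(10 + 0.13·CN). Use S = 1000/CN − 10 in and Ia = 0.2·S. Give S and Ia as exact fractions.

S = 300/1081 in ≈ 0.278 in; Ia = 60/1081 in ≈ 0.056 in

Adjust CN=94 to AMC III: 23·94/(10 + 0.13·94) → 2162 ÷ (1111/50) = 108100/1111 ≈ 97.300
Retention S: 1000/CN − 10 with CN=97.300 → S = 300/1081 ≈ 0.278 in
Ia = 0.2·(300/1081) = 60/1081 in ≈ 0.056 in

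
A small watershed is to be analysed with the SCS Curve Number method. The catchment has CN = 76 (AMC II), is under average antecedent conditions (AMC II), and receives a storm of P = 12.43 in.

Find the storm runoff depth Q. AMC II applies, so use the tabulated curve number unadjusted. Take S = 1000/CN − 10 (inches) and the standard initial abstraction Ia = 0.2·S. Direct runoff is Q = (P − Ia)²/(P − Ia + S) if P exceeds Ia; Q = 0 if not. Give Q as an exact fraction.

CN(II) = 76; AMC II needs no correction.
Max retention: S = 1000/76 − 10 = 60/19 in (≈ 3.158 in)
Ia = 0.2S: 0.2·3.158 = 0.632 in (exactly 12/19)
Excess rainfall: 12.430 − 0.632 = 11.798 in; P > Ia so Q > 0
Q = (22417/1900)²/((22417/1900) + 60/19) = (502521889/3610000)/(28417/1900) = 502521889/53992300 in ≈ 9.307 in

Q = 502521889/53992300 in ≈ 9.307 in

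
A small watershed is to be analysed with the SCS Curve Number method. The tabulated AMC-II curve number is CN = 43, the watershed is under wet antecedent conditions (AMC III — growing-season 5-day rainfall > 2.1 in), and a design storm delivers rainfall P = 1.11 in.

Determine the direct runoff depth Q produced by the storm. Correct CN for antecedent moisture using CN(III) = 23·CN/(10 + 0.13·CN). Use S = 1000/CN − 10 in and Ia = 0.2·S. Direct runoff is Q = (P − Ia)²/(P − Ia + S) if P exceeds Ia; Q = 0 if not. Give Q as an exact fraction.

Q = 0 in ≈ 0.000 in

CN(III) from CN(II)=43: (23·43)/(10 + 0.13·43) = 98900/1559 ≈ 63.438
Retention S: 1000/CN − 10 with CN=63.438 → S = 5700/989 ≈ 5.763 in
Initial abstraction Ia = S/5 = (5700/989)/5 = 1140/989 ≈ 1.153 in
P = 1.110 ≤ Ia = 1.153 in: entire storm abstracted, Q = 0.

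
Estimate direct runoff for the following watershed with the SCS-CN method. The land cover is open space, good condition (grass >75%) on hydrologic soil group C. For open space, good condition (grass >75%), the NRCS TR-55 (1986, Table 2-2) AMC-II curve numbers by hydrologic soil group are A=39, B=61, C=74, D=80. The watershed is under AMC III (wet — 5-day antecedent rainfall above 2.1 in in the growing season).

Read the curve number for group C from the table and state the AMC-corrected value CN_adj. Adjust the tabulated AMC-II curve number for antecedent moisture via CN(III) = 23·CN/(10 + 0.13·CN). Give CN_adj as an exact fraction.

NRCS table: open space, good condition (grass >75%), soil group C → CN(II) = 74
Adjust CN=74 to AMC III: 23·74/(10 + 0.13·74) → 1702 ÷ (981/50) = 85100/981 ≈ 86.748

CN_adj = 85100/981 ≈ 86.748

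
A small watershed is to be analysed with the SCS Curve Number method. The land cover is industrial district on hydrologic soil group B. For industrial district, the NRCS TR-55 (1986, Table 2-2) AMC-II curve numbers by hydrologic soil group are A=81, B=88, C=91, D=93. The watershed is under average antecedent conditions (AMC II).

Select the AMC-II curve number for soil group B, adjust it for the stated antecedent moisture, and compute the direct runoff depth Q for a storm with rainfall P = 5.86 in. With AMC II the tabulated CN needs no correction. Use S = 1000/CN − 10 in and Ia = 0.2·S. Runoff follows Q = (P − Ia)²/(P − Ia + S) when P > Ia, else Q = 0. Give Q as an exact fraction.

NRCS table: industrial district, soil group B → CN(II) = 88
Average conditions: CN = 88 (no AMC adjustment).
S = 1000/88 − 10 = 15/11 in ≈ 1.364 in
Initial abstraction Ia = S/5 = (15/11)/5 = 3/11 ≈ 0.273 in
P − Ia = 5.860 − 0.273 = 3073/550 ≈ 5.587 in (> 0, runoff occurs)
Runoff Q = (P−Ia)²/(P−Ia+S) = (5.587)²/(5.587+1.364) = 9443329/2102650 ≈ 4.491 in

Q = 9443329/2102650 in ≈ 4.491 in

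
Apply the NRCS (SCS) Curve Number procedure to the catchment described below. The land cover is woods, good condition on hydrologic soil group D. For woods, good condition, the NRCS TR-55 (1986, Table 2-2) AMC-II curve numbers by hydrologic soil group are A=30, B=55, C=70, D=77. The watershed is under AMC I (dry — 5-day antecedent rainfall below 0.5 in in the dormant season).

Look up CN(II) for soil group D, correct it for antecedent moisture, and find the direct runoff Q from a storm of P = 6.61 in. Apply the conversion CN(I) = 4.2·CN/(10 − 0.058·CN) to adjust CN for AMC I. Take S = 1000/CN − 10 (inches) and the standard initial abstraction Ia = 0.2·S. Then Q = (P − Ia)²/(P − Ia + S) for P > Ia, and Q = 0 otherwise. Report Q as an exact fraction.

NRCS table: woods, good condition, soil group D → CN(II) = 77
Adjust CN=77 to AMC I: 4.2·77/(10 − 0.058·77) → (1617/5) ÷ (2767/500) = 161700/2767 ≈ 58.439
Retention S: 1000/CN − 10 with CN=58.439 → S = 11500/1617 ≈ 7.112 in
Initial abstraction Ia = S/5 = (11500/1617)/5 = 2300/1617 ≈ 1.422 in
Since P=6.610 > Ia=1.422: effective rainfall P−Ia = 838837/161700 in
Q: (838837/161700)² ÷ (1988837/161700) = 703647512569/321594942900 in (≈ 2.188 in)

Q = 703647512569/321594942900 in ≈ 2.188 in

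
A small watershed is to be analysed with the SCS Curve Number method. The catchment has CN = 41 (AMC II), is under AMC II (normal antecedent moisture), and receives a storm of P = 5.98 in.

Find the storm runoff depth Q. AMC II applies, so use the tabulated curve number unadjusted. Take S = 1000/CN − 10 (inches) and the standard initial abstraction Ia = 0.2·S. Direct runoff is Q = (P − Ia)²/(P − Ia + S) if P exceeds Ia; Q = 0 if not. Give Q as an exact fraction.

Q = 40436881/73510950 in ≈ 0.550 in

CN(II) = 41; AMC II needs no correction.
Max retention: S = 1000/41 − 10 = 590/41 in (≈ 14.390 in)
Ia = 0.2S: 0.2·14.390 = 2.878 in (exactly 118/41)
Since P=5.980 > Ia=2.878: effective rainfall P−Ia = 6359/2050 in
Q: (6359/2050)² ÷ (35859/2050) = 40436881/73510950 in (≈ 0.550 in)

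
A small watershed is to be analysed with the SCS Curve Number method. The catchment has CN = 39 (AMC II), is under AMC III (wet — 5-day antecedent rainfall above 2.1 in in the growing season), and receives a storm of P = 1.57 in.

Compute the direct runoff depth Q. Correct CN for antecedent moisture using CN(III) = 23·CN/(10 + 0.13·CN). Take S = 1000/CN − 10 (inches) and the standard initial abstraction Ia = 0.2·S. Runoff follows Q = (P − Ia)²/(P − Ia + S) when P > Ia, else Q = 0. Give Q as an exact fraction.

CN(III) from CN(II)=39: (23·39)/(10 + 0.13·39) = 89700/1507 ≈ 59.522
Max retention: S = 1000/(89700/1507) − 10 = 6100/897 in (≈ 6.800 in)
Ia = 0.2S: 0.2·6.800 = 1.360 in (exactly 1220/897)
Since P=1.570 > Ia=1.360: effective rainfall P−Ia = 18829/89700 in
Runoff Q = (P−Ia)²/(P−Ia+S) = (0.210)²/(0.210+6.800) = 354531241/56405961300 ≈ 0.006 in

Q = 354531241/56405961300 in ≈ 0.006 in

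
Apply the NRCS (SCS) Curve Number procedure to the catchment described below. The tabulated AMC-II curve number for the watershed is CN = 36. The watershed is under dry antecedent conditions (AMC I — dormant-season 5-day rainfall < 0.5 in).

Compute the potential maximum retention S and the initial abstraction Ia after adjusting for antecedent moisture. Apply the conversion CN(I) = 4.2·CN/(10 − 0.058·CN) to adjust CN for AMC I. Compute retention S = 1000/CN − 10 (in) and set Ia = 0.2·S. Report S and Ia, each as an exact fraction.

Adjust CN=36 to AMC I: 4.2·36/(10 − 0.058·36) → (756/5) ÷ (989/125) = 18900/989 ≈ 19.110
Max retention: S = 1000/(18900/989) − 10 = 8000/189 in (≈ 42.328 in)
Ia = 0.2·(8000/189) = 1600/189 in ≈ 8.466 in

S = 8000/189 in ≈ 42.328 in; Ia = 1600/189 in ≈ 8.466 in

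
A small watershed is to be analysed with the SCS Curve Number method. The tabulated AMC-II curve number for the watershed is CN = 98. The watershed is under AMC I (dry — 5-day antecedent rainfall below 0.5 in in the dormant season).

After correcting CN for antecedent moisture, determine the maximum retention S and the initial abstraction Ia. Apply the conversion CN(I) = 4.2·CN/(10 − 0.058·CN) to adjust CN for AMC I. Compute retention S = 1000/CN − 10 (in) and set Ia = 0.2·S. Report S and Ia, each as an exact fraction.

CN(I) from CN(II)=98: (4.2·98)/(10 − 0.058·98) = 102900/1079 ≈ 95.366
Retention S: 1000/CN − 10 with CN=95.366 → S = 500/1029 ≈ 0.486 in
Ia = 0.2S: 0.2·0.486 = 0.097 in (exactly 100/1029)

S = 500/1029 in ≈ 0.486 in; Ia = 100/1029 in ≈ 0.097 in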